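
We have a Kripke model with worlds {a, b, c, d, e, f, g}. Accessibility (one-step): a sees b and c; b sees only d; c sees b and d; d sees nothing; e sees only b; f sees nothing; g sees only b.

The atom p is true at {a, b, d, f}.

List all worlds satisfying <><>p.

a: successors {b, c}; <>p there: b:T, c:T. ✓
b: successors {d}; <>p there: d:F. ✗
c: successors {b, d}; <>p there: b:T, d:F. ✓
d: no successors, so <><>p fails. ✗
e: successors {b}; <>p there: b:T. ✓
f: no successors, so <><>p fails. ✗
g: successors {b}; <>p there: b:T. ✓

{a, c, e, g}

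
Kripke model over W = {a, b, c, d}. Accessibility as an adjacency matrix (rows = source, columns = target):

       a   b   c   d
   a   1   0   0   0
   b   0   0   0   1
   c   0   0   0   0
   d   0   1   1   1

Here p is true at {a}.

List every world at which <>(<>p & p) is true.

a: successors {a}; <>p & p there: a:T. ✓
b: successors {d}; <>p & p there: d:F. ✗
c: no successors, so <>(<>p & p) fails. ✗
d: successors {b, c, d}; <>p & p there: b:F, c:F, d:F. ✗

{a}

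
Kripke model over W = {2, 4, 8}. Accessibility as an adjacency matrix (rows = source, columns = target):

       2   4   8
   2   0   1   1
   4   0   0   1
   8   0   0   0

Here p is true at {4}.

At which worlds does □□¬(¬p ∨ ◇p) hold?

2: successors {4, 8}; □¬(¬p ∨ ◇p) there: 4:F, 8:T. ✗
4: successors {8}; □¬(¬p ∨ ◇p) there: 8:T. ✓
8: no successors, so □□¬(¬p ∨ ◇p) holds vacuously. ✓

{4, 8}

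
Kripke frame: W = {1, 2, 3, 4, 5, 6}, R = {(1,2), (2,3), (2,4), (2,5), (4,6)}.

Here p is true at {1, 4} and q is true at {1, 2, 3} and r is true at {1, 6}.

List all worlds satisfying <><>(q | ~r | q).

1: successors {2}; <>(q | ~r | q) there: 2:T. ✓
2: successors {3, 4, 5}; <>(q | ~r | q) there: 3:F, 4:F, 5:F. ✗
3: no successors, so <><>(q | ~r | q) fails. ✗
4: successors {6}; <>(q | ~r | q) there: 6:F. ✗
5: no successors, so <><>(q | ~r | q) fails. ✗
6: no successors, so <><>(q | ~r | q) fails. ✗

{1}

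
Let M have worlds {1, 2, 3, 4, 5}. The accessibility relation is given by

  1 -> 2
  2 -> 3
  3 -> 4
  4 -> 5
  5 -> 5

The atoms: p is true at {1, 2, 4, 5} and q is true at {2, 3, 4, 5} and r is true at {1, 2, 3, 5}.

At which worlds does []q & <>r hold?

1: []q is T, <>r is T. ✓
2: []q is T, <>r is T. ✓
3: []q is T, <>r is F. ✗
4: []q is T, <>r is T. ✓
5: []q is T, <>r is T. ✓

{1, 2, 4, 5}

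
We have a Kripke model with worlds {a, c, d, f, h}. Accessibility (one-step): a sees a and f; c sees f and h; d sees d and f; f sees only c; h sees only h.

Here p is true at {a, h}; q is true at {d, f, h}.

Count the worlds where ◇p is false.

2

a: successors {a, f}; p there: a:T, f:F. ✓
c: successors {f, h}; p there: f:F, h:T. ✓
d: successors {d, f}; p there: d:F, f:F. ✗
f: successors {c}; p there: c:F. ✗
h: successors {h}; p there: h:T. ✓
Satisfying worlds: {a, c, h}.
So ◇p fails at the other 2 worlds.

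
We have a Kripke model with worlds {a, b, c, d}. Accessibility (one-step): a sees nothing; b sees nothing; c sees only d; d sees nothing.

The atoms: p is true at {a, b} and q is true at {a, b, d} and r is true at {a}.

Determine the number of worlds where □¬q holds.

3

a: no successors, so □¬q holds vacuously. ✓
b: no successors, so □¬q holds vacuously. ✓
c: successors {d}; ¬q there: d:F. ✗
d: no successors, so □¬q holds vacuously. ✓
Satisfying worlds: {a, b, d}.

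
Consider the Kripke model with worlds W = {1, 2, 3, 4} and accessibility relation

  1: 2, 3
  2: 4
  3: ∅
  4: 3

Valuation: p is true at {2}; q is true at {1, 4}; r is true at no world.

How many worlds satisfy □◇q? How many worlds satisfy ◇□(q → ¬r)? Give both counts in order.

1 and 3

For □◇q:
1: successors {2, 3}; ◇q there: 2:T, 3:F. ✗
2: successors {4}; ◇q there: 4:F. ✗
3: no successors, so □◇q holds vacuously. ✓
4: successors {3}; ◇q there: 3:F. ✗
— 1 world.
For ◇□(q → ¬r):
1: successors {2, 3}; □(q → ¬r) there: 2:T, 3:T. ✓
2: successors {4}; □(q → ¬r) there: 4:T. ✓
3: no successors, so ◇□(q → ¬r) fails. ✗
4: successors {3}; □(q → ¬r) there: 3:T. ✓
— 3 worlds.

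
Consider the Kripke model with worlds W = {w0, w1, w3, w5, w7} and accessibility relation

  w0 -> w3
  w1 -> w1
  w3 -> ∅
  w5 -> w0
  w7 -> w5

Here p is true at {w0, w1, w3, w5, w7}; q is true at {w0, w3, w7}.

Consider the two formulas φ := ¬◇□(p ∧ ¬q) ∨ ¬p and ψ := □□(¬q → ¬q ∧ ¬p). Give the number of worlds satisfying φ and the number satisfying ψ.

3 and 4

For ¬◇□(p ∧ ¬q) ∨ ¬p:
w0: ¬◇□(p ∧ ¬q) is F, ¬p is F. ✗
w1: ¬◇□(p ∧ ¬q) is F, ¬p is F. ✗
w3: ¬◇□(p ∧ ¬q) is T, ¬p is F. ✓
w5: ¬◇□(p ∧ ¬q) is T, ¬p is F. ✓
w7: ¬◇□(p ∧ ¬q) is T, ¬p is F. ✓
— 3 worlds.
For □□(¬q → ¬q ∧ ¬p):
w0: successors {w3}; □(¬q → ¬q ∧ ¬p) there: w3:T. ✓
w1: successors {w1}; □(¬q → ¬q ∧ ¬p) there: w1:F. ✗
w3: no successors, so □□(¬q → ¬q ∧ ¬p) holds vacuously. ✓
w5: successors {w0}; □(¬q → ¬q ∧ ¬p) there: w0:T. ✓
w7: successors {w5}; □(¬q → ¬q ∧ ¬p) there: w5:T. ✓
— 4 worlds.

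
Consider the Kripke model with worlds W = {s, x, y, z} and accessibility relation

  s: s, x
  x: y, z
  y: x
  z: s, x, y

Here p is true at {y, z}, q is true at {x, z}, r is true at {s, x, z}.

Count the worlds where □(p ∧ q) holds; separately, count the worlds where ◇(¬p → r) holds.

For □(p ∧ q):
s: successors {s, x}; p ∧ q there: s:F, x:F. ✗
x: successors {y, z}; p ∧ q there: y:F, z:T. ✗
y: successors {x}; p ∧ q there: x:F. ✗
z: successors {s, x, y}; p ∧ q there: s:F, x:F, y:F. ✗
— 0 worlds.
For ◇(¬p → r):
s: successors {s, x}; ¬p → r there: s:T, x:T. ✓
x: successors {y, z}; ¬p → r there: y:T, z:T. ✓
y: successors {x}; ¬p → r there: x:T. ✓
z: successors {s, x, y}; ¬p → r there: s:T, x:T, y:T. ✓
— 4 worlds.

0 and 4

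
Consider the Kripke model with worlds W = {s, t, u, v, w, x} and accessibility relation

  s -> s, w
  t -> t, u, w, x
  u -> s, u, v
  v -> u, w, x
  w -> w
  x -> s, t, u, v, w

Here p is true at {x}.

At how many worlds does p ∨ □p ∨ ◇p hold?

s: p ∨ □p is F, ◇p is F. ✗
t: p ∨ □p is F, ◇p is T. ✓
u: p ∨ □p is F, ◇p is F. ✗
v: p ∨ □p is F, ◇p is T. ✓
w: p ∨ □p is F, ◇p is F. ✗
x: p ∨ □p is T, ◇p is F. ✓
Satisfying worlds: {t, v, x}.

3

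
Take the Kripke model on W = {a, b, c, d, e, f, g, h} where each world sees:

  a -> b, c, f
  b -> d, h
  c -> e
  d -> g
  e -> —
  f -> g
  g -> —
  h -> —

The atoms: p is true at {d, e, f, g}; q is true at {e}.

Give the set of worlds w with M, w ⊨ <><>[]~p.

{a, b}

a: successors {b, c, f}; <>[]~p there: b:T, c:T, f:T. ✓
b: successors {d, h}; <>[]~p there: d:T, h:F. ✓
c: successors {e}; <>[]~p there: e:F. ✗
d: successors {g}; <>[]~p there: g:F. ✗
e: no successors, so <><>[]~p fails. ✗
f: successors {g}; <>[]~p there: g:F. ✗
g: no successors, so <><>[]~p fails. ✗
h: no successors, so <><>[]~p fails. ✗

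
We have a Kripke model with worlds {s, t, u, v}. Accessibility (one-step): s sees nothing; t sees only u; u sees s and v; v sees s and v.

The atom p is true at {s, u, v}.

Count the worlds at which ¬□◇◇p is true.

s: □◇◇p is T. ✗
t: □◇◇p is T. ✗
u: □◇◇p is F. ✓
v: □◇◇p is F. ✓
Satisfying worlds: {u, v}.

2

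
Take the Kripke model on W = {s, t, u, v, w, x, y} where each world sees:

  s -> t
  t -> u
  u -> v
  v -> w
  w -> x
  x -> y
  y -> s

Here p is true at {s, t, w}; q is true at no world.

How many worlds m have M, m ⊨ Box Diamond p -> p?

s: Box Diamond p is F, p is T. ✓
t: Box Diamond p is F, p is T. ✓
u: Box Diamond p is T, p is F. ✗
v: Box Diamond p is F, p is F. ✓
w: Box Diamond p is F, p is T. ✓
x: Box Diamond p is T, p is F. ✗
y: Box Diamond p is T, p is F. ✗
Satisfying worlds: {s, t, v, w}.

4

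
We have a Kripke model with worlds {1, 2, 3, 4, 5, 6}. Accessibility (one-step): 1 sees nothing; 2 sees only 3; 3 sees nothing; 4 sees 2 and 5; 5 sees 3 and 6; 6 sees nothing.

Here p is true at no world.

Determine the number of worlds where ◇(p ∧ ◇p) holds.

0

1: no successors, so ◇(p ∧ ◇p) fails. ✗
2: successors {3}; p ∧ ◇p there: 3:F. ✗
3: no successors, so ◇(p ∧ ◇p) fails. ✗
4: successors {2, 5}; p ∧ ◇p there: 2:F, 5:F. ✗
5: successors {3, 6}; p ∧ ◇p there: 3:F, 6:F. ✗
6: no successors, so ◇(p ∧ ◇p) fails. ✗
Satisfying worlds: ∅.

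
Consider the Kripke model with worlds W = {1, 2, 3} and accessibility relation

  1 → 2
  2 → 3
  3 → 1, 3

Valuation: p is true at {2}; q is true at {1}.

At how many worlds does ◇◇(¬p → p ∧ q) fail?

2

1: successors {2}; ◇(¬p → p ∧ q) there: 2:F. ✗
2: successors {3}; ◇(¬p → p ∧ q) there: 3:F. ✗
3: successors {1, 3}; ◇(¬p → p ∧ q) there: 1:T, 3:F. ✓
Satisfying worlds: {3}.
So ◇◇(¬p → p ∧ q) fails at the other 2 worlds.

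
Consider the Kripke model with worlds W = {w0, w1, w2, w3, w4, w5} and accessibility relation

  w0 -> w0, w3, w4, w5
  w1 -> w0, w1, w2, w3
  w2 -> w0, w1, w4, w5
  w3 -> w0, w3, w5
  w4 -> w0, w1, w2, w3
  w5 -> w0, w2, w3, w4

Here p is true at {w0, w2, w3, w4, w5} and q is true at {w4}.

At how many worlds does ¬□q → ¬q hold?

5

w0: ¬□q is T, ¬q is T. ✓
w1: ¬□q is T, ¬q is T. ✓
w2: ¬□q is T, ¬q is T. ✓
w3: ¬□q is T, ¬q is T. ✓
w4: ¬□q is T, ¬q is F. ✗
w5: ¬□q is T, ¬q is T. ✓
Satisfying worlds: {w0, w1, w2, w3, w5}.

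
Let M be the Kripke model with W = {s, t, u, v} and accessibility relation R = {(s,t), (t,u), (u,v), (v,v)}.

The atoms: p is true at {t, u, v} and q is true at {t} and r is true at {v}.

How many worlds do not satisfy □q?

s: successors {t}; q there: t:T. ✓
t: successors {u}; q there: u:F. ✗
u: successors {v}; q there: v:F. ✗
v: successors {v}; q there: v:F. ✗
Satisfying worlds: {s}.
So □q fails at the other 3 worlds.

3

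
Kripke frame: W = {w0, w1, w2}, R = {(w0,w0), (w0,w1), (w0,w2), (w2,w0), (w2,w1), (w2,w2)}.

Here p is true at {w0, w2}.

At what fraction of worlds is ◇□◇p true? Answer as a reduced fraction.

w0: successors {w0, w1, w2}; □◇p there: w0:F, w1:T, w2:F. ✓
w1: no successors, so ◇□◇p fails. ✗
w2: successors {w0, w1, w2}; □◇p there: w0:F, w1:T, w2:F. ✓
That's 2 of 3 worlds, so 2/3.

2/3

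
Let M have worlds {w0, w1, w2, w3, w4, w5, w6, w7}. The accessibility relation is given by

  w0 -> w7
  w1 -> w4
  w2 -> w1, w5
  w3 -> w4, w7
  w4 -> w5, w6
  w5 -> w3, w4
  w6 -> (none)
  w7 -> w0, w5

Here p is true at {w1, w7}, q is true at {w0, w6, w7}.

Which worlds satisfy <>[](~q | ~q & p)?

{w2, w4, w7}

w0: successors {w7}; [](~q | ~q & p) there: w7:F. ✗
w1: successors {w4}; [](~q | ~q & p) there: w4:F. ✗
w2: successors {w1, w5}; [](~q | ~q & p) there: w1:T, w5:T. ✓
w3: successors {w4, w7}; [](~q | ~q & p) there: w4:F, w7:F. ✗
w4: successors {w5, w6}; [](~q | ~q & p) there: w5:T, w6:T. ✓
w5: successors {w3, w4}; [](~q | ~q & p) there: w3:F, w4:F. ✗
w6: no successors, so <>[](~q | ~q & p) fails. ✗
w7: successors {w0, w5}; [](~q | ~q & p) there: w0:F, w5:T. ✓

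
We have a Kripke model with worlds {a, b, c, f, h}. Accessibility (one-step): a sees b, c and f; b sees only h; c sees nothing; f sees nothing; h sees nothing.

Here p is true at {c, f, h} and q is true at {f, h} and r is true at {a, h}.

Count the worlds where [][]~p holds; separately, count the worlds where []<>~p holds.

4 and 3

For [][]~p:
a: successors {b, c, f}; []~p there: b:F, c:T, f:T. ✗
b: successors {h}; []~p there: h:T. ✓
c: no successors, so [][]~p holds vacuously. ✓
f: no successors, so [][]~p holds vacuously. ✓
h: no successors, so [][]~p holds vacuously. ✓
— 4 worlds.
For []<>~p:
a: successors {b, c, f}; <>~p there: b:F, c:F, f:F. ✗
b: successors {h}; <>~p there: h:F. ✗
c: no successors, so []<>~p holds vacuously. ✓
f: no successors, so []<>~p holds vacuously. ✓
h: no successors, so []<>~p holds vacuously. ✓
— 3 worlds.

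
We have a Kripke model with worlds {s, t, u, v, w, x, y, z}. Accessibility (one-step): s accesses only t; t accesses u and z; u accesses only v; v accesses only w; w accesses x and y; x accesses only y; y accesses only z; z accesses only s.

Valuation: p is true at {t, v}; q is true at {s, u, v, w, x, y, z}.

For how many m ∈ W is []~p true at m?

6

s: successors {t}; ~p there: t:F. ✗
t: successors {u, z}; ~p there: u:T, z:T. ✓
u: successors {v}; ~p there: v:F. ✗
v: successors {w}; ~p there: w:T. ✓
w: successors {x, y}; ~p there: x:T, y:T. ✓
x: successors {y}; ~p there: y:T. ✓
y: successors {z}; ~p there: z:T. ✓
z: successors {s}; ~p there: s:T. ✓
Satisfying worlds: {t, v, w, x, y, z}.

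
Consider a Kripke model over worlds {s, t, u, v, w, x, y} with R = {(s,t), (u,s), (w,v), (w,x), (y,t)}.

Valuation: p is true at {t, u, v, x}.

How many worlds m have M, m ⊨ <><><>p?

0

s: successors {t}; <><>p there: t:F. ✗
t: no successors, so <><><>p fails. ✗
u: successors {s}; <><>p there: s:F. ✗
v: no successors, so <><><>p fails. ✗
w: successors {v, x}; <><>p there: v:F, x:F. ✗
x: no successors, so <><><>p fails. ✗
y: successors {t}; <><>p there: t:F. ✗
Satisfying worlds: ∅.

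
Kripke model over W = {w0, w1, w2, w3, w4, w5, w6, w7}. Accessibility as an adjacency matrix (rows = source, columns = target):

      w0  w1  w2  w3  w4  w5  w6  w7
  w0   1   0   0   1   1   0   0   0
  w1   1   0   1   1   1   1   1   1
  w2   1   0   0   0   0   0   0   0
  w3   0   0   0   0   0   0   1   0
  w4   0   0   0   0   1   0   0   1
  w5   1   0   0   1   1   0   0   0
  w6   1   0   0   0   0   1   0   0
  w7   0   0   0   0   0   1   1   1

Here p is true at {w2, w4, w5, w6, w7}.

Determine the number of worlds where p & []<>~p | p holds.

w0: p & []<>~p is F, p is F. ✗
w1: p & []<>~p is F, p is F. ✗
w2: p & []<>~p is T, p is T. ✓
w3: p & []<>~p is F, p is F. ✗
w4: p & []<>~p is F, p is T. ✓
w5: p & []<>~p is F, p is T. ✓
w6: p & []<>~p is T, p is T. ✓
w7: p & []<>~p is F, p is T. ✓
Satisfying worlds: {w2, w4, w5, w6, w7}.

5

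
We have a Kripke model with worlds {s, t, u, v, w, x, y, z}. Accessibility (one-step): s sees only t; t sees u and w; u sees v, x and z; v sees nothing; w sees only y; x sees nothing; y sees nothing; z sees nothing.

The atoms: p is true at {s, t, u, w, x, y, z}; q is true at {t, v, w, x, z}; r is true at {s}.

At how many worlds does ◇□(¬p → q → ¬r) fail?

4

s: successors {t}; □(¬p → q → ¬r) there: t:T. ✓
t: successors {u, w}; □(¬p → q → ¬r) there: u:T, w:T. ✓
u: successors {v, x, z}; □(¬p → q → ¬r) there: v:T, x:T, z:T. ✓
v: no successors, so ◇□(¬p → q → ¬r) fails. ✗
w: successors {y}; □(¬p → q → ¬r) there: y:T. ✓
x: no successors, so ◇□(¬p → q → ¬r) fails. ✗
y: no successors, so ◇□(¬p → q → ¬r) fails. ✗
z: no successors, so ◇□(¬p → q → ¬r) fails. ✗
Satisfying worlds: {s, t, u, w}.
So ◇□(¬p → q → ¬r) fails at the other 4 worlds.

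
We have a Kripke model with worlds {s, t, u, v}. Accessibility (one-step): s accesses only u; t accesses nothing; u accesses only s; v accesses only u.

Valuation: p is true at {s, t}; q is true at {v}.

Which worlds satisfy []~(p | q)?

{s, t, v}

s: successors {u}; ~(p | q) there: u:T. ✓
t: no successors, so []~(p | q) holds vacuously. ✓
u: successors {s}; ~(p | q) there: s:F. ✗
v: successors {u}; ~(p | q) there: u:T. ✓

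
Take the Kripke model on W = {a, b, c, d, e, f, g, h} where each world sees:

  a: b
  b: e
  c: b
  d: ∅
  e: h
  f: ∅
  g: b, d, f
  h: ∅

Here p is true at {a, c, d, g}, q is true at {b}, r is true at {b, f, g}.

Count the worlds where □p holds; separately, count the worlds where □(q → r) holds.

3 and 8

For □p:
a: successors {b}; p there: b:F. ✗
b: successors {e}; p there: e:F. ✗
c: successors {b}; p there: b:F. ✗
d: no successors, so □p holds vacuously. ✓
e: successors {h}; p there: h:F. ✗
f: no successors, so □p holds vacuously. ✓
g: successors {b, d, f}; p there: b:F, d:T, f:F. ✗
h: no successors, so □p holds vacuously. ✓
— 3 worlds.
For □(q → r):
a: successors {b}; q → r there: b:T. ✓
b: successors {e}; q → r there: e:T. ✓
c: successors {b}; q → r there: b:T. ✓
d: no successors, so □(q → r) holds vacuously. ✓
e: successors {h}; q → r there: h:T. ✓
f: no successors, so □(q → r) holds vacuously. ✓
g: successors {b, d, f}; q → r there: b:T, d:T, f:T. ✓
h: no successors, so □(q → r) holds vacuously. ✓
— 8 worlds.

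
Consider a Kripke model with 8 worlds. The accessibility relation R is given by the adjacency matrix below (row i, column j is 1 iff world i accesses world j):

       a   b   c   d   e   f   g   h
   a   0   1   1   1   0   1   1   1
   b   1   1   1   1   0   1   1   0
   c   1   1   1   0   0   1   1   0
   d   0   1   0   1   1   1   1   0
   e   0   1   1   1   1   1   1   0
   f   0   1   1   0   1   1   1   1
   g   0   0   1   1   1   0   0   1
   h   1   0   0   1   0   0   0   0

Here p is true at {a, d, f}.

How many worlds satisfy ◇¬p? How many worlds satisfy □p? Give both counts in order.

7 and 1

For ◇¬p:
a: successors {b, c, d, f, g, h}; ¬p there: b:T, c:T, d:F, f:F, g:T, h:T. ✓
b: successors {a, b, c, d, f, g}; ¬p there: a:F, b:T, c:T, d:F, f:F, g:T. ✓
c: successors {a, b, c, f, g}; ¬p there: a:F, b:T, c:T, f:F, g:T. ✓
d: successors {b, d, e, f, g}; ¬p there: b:T, d:F, e:T, f:F, g:T. ✓
e: successors {b, c, d, e, f, g}; ¬p there: b:T, c:T, d:F, e:T, f:F, g:T. ✓
f: successors {b, c, e, f, g, h}; ¬p there: b:T, c:T, e:T, f:F, g:T, h:T. ✓
g: successors {c, d, e, h}; ¬p there: c:T, d:F, e:T, h:T. ✓
h: successors {a, d}; ¬p there: a:F, d:F. ✗
— 7 worlds.
For □p:
a: successors {b, c, d, f, g, h}; p there: b:F, c:F, d:T, f:T, g:F, h:F. ✗
b: successors {a, b, c, d, f, g}; p there: a:T, b:F, c:F, d:T, f:T, g:F. ✗
c: successors {a, b, c, f, g}; p there: a:T, b:F, c:F, f:T, g:F. ✗
d: successors {b, d, e, f, g}; p there: b:F, d:T, e:F, f:T, g:F. ✗
e: successors {b, c, d, e, f, g}; p there: b:F, c:F, d:T, e:F, f:T, g:F. ✗
f: successors {b, c, e, f, g, h}; p there: b:F, c:F, e:F, f:T, g:F, h:F. ✗
g: successors {c, d, e, h}; p there: c:F, d:T, e:F, h:F. ✗
h: successors {a, d}; p there: a:T, d:T. ✓
— 1 world.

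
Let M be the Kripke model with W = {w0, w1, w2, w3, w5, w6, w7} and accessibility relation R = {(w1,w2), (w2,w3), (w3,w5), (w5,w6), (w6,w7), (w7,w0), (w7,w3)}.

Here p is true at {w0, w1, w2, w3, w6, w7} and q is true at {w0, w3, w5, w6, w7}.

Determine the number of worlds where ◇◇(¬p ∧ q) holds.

w0: no successors, so ◇◇(¬p ∧ q) fails. ✗
w1: successors {w2}; ◇(¬p ∧ q) there: w2:F. ✗
w2: successors {w3}; ◇(¬p ∧ q) there: w3:T. ✓
w3: successors {w5}; ◇(¬p ∧ q) there: w5:F. ✗
w5: successors {w6}; ◇(¬p ∧ q) there: w6:F. ✗
w6: successors {w7}; ◇(¬p ∧ q) there: w7:F. ✗
w7: successors {w0, w3}; ◇(¬p ∧ q) there: w0:F, w3:T. ✓
Satisfying worlds: {w2, w7}.

2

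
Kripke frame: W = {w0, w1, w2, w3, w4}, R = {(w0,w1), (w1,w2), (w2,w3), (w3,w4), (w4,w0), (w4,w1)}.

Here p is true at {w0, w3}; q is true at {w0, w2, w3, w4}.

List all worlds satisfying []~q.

{w0}

w0: successors {w1}; ~q there: w1:T. ✓
w1: successors {w2}; ~q there: w2:F. ✗
w2: successors {w3}; ~q there: w3:F. ✗
w3: successors {w4}; ~q there: w4:F. ✗
w4: successors {w0, w1}; ~q there: w0:F, w1:T. ✗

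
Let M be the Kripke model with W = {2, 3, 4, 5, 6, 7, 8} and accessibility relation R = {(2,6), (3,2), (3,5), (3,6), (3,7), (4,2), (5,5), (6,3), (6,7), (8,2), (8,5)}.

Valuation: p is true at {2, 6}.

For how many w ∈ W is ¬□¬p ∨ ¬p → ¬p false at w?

2: ¬□¬p ∨ ¬p is T, ¬p is F. ✗
3: ¬□¬p ∨ ¬p is T, ¬p is T. ✓
4: ¬□¬p ∨ ¬p is T, ¬p is T. ✓
5: ¬□¬p ∨ ¬p is T, ¬p is T. ✓
6: ¬□¬p ∨ ¬p is F, ¬p is F. ✓
7: ¬□¬p ∨ ¬p is T, ¬p is T. ✓
8: ¬□¬p ∨ ¬p is T, ¬p is T. ✓
Satisfying worlds: {3, 4, 5, 6, 7, 8}.
So ¬□¬p ∨ ¬p → ¬p fails at the other 1 world.

1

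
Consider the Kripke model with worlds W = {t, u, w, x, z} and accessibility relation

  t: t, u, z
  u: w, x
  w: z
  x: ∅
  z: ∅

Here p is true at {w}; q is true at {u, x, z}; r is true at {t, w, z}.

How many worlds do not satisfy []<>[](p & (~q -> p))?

t: successors {t, u, z}; <>[](p & (~q -> p)) there: t:T, u:T, z:F. ✗
u: successors {w, x}; <>[](p & (~q -> p)) there: w:T, x:F. ✗
w: successors {z}; <>[](p & (~q -> p)) there: z:F. ✗
x: no successors, so []<>[](p & (~q -> p)) holds vacuously. ✓
z: no successors, so []<>[](p & (~q -> p)) holds vacuously. ✓
Satisfying worlds: {x, z}.
So []<>[](p & (~q -> p)) fails at the other 3 worlds.

3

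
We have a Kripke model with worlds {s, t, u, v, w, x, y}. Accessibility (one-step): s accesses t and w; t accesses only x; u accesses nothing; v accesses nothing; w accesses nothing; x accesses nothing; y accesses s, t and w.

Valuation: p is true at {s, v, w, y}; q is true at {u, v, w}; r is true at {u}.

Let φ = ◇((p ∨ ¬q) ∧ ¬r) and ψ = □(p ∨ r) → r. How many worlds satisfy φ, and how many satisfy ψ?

For ◇((p ∨ ¬q) ∧ ¬r):
s: successors {t, w}; (p ∨ ¬q) ∧ ¬r there: t:T, w:T. ✓
t: successors {x}; (p ∨ ¬q) ∧ ¬r there: x:T. ✓
u: no successors, so ◇((p ∨ ¬q) ∧ ¬r) fails. ✗
v: no successors, so ◇((p ∨ ¬q) ∧ ¬r) fails. ✗
w: no successors, so ◇((p ∨ ¬q) ∧ ¬r) fails. ✗
x: no successors, so ◇((p ∨ ¬q) ∧ ¬r) fails. ✗
y: successors {s, t, w}; (p ∨ ¬q) ∧ ¬r there: s:T, t:T, w:T. ✓
— 3 worlds.
For □(p ∨ r) → r:
s: □(p ∨ r) is F, r is F. ✓
t: □(p ∨ r) is F, r is F. ✓
u: □(p ∨ r) is T, r is T. ✓
v: □(p ∨ r) is T, r is F. ✗
w: □(p ∨ r) is T, r is F. ✗
x: □(p ∨ r) is T, r is F. ✗
y: □(p ∨ r) is F, r is F. ✓
— 4 worlds.

3 and 4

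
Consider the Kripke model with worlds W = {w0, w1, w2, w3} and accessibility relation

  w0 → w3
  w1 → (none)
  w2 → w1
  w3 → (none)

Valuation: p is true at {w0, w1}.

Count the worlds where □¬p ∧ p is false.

2

w0: □¬p is T, p is T. ✓
w1: □¬p is T, p is T. ✓
w2: □¬p is F, p is F. ✗
w3: □¬p is T, p is F. ✗
Satisfying worlds: {w0, w1}.
So □¬p ∧ p fails at the other 2 worlds.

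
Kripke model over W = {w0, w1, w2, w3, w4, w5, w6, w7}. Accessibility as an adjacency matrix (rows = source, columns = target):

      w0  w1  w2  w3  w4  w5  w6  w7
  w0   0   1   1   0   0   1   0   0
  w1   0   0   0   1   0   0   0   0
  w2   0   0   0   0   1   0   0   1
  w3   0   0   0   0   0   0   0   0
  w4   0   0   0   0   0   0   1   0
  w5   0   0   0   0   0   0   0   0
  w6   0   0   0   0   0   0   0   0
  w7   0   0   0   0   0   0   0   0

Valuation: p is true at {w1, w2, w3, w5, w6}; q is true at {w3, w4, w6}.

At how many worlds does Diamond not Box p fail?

7

w0: successors {w1, w2, w5}; not Box p there: w1:F, w2:T, w5:F. ✓
w1: successors {w3}; not Box p there: w3:F. ✗
w2: successors {w4, w7}; not Box p there: w4:F, w7:F. ✗
w3: no successors, so Diamond not Box p fails. ✗
w4: successors {w6}; not Box p there: w6:F. ✗
w5: no successors, so Diamond not Box p fails. ✗
w6: no successors, so Diamond not Box p fails. ✗
w7: no successors, so Diamond not Box p fails. ✗
Satisfying worlds: {w0}.
So Diamond not Box p fails at the other 7 worlds.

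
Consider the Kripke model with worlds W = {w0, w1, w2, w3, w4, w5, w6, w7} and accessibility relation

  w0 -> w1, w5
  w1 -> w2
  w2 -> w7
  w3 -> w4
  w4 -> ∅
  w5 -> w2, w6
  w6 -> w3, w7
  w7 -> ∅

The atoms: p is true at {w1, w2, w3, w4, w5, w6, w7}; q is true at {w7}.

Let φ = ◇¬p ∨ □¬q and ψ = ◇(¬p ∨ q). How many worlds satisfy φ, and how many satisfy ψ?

6 and 2

For ◇¬p ∨ □¬q:
w0: ◇¬p is F, □¬q is T. ✓
w1: ◇¬p is F, □¬q is T. ✓
w2: ◇¬p is F, □¬q is F. ✗
w3: ◇¬p is F, □¬q is T. ✓
w4: ◇¬p is F, □¬q is T. ✓
w5: ◇¬p is F, □¬q is T. ✓
w6: ◇¬p is F, □¬q is F. ✗
w7: ◇¬p is F, □¬q is T. ✓
— 6 worlds.
For ◇(¬p ∨ q):
w0: successors {w1, w5}; ¬p ∨ q there: w1:F, w5:F. ✗
w1: successors {w2}; ¬p ∨ q there: w2:F. ✗
w2: successors {w7}; ¬p ∨ q there: w7:T. ✓
w3: successors {w4}; ¬p ∨ q there: w4:F. ✗
w4: no successors, so ◇(¬p ∨ q) fails. ✗
w5: successors {w2, w6}; ¬p ∨ q there: w2:F, w6:F. ✗
w6: successors {w3, w7}; ¬p ∨ q there: w3:F, w7:T. ✓
w7: no successors, so ◇(¬p ∨ q) fails. ✗
— 2 worlds.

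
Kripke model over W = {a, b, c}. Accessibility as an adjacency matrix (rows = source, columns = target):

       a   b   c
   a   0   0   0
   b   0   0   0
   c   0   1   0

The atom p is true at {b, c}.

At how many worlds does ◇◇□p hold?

0

a: no successors, so ◇◇□p fails. ✗
b: no successors, so ◇◇□p fails. ✗
c: successors {b}; ◇□p there: b:F. ✗
Satisfying worlds: ∅.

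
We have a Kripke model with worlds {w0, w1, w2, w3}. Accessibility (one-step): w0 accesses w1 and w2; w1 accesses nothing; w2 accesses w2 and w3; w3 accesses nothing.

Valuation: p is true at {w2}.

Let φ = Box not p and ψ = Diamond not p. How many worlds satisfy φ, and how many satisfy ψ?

2 and 2

For Box not p:
w0: successors {w1, w2}; not p there: w1:T, w2:F. ✗
w1: no successors, so Box not p holds vacuously. ✓
w2: successors {w2, w3}; not p there: w2:F, w3:T. ✗
w3: no successors, so Box not p holds vacuously. ✓
— 2 worlds.
For Diamond not p:
w0: successors {w1, w2}; not p there: w1:T, w2:F. ✓
w1: no successors, so Diamond not p fails. ✗
w2: successors {w2, w3}; not p there: w2:F, w3:T. ✓
w3: no successors, so Diamond not p fails. ✗
— 2 worlds.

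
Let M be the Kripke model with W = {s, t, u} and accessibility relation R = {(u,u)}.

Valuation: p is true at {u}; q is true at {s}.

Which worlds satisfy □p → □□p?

{s, t, u}

s: □p is T, □□p is T. ✓
t: □p is T, □□p is T. ✓
u: □p is T, □□p is T. ✓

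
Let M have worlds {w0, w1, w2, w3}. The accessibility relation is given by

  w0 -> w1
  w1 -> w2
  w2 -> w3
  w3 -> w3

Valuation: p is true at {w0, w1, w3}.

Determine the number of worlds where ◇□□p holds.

4

w0: successors {w1}; □□p there: w1:T. ✓
w1: successors {w2}; □□p there: w2:T. ✓
w2: successors {w3}; □□p there: w3:T. ✓
w3: successors {w3}; □□p there: w3:T. ✓
Satisfying worlds: {w0, w1, w2, w3}.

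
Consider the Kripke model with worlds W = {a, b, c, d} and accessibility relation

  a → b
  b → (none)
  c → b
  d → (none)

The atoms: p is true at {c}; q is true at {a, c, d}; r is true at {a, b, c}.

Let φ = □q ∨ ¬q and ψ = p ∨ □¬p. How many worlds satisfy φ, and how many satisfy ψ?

For □q ∨ ¬q:
a: □q is F, ¬q is F. ✗
b: □q is T, ¬q is T. ✓
c: □q is F, ¬q is F. ✗
d: □q is T, ¬q is F. ✓
— 2 worlds.
For p ∨ □¬p:
a: p is F, □¬p is T. ✓
b: p is F, □¬p is T. ✓
c: p is T, □¬p is T. ✓
d: p is F, □¬p is T. ✓
— 4 worlds.

2 and 4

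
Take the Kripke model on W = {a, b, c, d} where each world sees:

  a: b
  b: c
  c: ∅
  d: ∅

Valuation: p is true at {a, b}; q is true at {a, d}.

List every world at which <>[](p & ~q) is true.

{b}

a: successors {b}; [](p & ~q) there: b:F. ✗
b: successors {c}; [](p & ~q) there: c:T. ✓
c: no successors, so <>[](p & ~q) fails. ✗
d: no successors, so <>[](p & ~q) fails. ✗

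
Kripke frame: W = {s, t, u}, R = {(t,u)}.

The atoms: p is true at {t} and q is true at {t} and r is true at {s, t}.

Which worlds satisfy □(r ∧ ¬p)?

{s, u}

s: no successors, so □(r ∧ ¬p) holds vacuously. ✓
t: successors {u}; r ∧ ¬p there: u:F. ✗
u: no successors, so □(r ∧ ¬p) holds vacuously. ✓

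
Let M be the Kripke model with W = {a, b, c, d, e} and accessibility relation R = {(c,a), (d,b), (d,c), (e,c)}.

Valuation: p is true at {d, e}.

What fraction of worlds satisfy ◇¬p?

3/5

a: no successors, so ◇¬p fails. ✗
b: no successors, so ◇¬p fails. ✗
c: successors {a}; ¬p there: a:T. ✓
d: successors {b, c}; ¬p there: b:T, c:T. ✓
e: successors {c}; ¬p there: c:T. ✓
That's 3 of 5 worlds, so 3/5.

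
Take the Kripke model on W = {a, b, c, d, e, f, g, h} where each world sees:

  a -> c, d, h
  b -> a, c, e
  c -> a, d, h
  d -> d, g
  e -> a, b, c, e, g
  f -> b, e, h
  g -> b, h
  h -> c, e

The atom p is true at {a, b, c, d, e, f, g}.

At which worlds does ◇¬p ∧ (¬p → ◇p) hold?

a: ◇¬p is T, ¬p → ◇p is T. ✓
b: ◇¬p is F, ¬p → ◇p is T. ✗
c: ◇¬p is T, ¬p → ◇p is T. ✓
d: ◇¬p is F, ¬p → ◇p is T. ✗
e: ◇¬p is F, ¬p → ◇p is T. ✗
f: ◇¬p is T, ¬p → ◇p is T. ✓
g: ◇¬p is T, ¬p → ◇p is T. ✓
h: ◇¬p is F, ¬p → ◇p is T. ✗

{a, c, f, g}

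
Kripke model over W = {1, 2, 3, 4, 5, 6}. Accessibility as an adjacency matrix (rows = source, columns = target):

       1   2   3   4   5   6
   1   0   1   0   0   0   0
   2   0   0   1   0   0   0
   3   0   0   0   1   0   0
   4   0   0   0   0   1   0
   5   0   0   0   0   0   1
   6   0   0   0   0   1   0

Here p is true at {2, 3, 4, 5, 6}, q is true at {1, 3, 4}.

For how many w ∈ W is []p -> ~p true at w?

1

1: []p is T, ~p is T. ✓
2: []p is T, ~p is F. ✗
3: []p is T, ~p is F. ✗
4: []p is T, ~p is F. ✗
5: []p is T, ~p is F. ✗
6: []p is T, ~p is F. ✗
Satisfying worlds: {1}.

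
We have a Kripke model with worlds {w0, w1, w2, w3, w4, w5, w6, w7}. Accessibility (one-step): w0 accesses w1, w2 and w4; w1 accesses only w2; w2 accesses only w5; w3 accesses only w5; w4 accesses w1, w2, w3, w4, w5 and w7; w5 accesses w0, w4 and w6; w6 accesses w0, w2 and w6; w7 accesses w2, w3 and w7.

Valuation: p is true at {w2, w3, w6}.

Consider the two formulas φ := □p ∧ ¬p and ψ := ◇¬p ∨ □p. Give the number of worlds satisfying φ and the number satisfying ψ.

1 and 8

For □p ∧ ¬p:
w0: □p is F, ¬p is T. ✗
w1: □p is T, ¬p is T. ✓
w2: □p is F, ¬p is F. ✗
w3: □p is F, ¬p is F. ✗
w4: □p is F, ¬p is T. ✗
w5: □p is F, ¬p is T. ✗
w6: □p is F, ¬p is F. ✗
w7: □p is F, ¬p is T. ✗
— 1 world.
For ◇¬p ∨ □p:
w0: ◇¬p is T, □p is F. ✓
w1: ◇¬p is F, □p is T. ✓
w2: ◇¬p is T, □p is F. ✓
w3: ◇¬p is T, □p is F. ✓
w4: ◇¬p is T, □p is F. ✓
w5: ◇¬p is T, □p is F. ✓
w6: ◇¬p is T, □p is F. ✓
w7: ◇¬p is T, □p is F. ✓
— 8 worlds.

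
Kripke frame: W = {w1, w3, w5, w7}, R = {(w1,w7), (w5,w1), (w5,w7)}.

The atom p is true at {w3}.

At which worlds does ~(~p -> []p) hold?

w1: ~p -> []p is F. ✓
w3: ~p -> []p is T. ✗
w5: ~p -> []p is F. ✓
w7: ~p -> []p is T. ✗

{w1, w5}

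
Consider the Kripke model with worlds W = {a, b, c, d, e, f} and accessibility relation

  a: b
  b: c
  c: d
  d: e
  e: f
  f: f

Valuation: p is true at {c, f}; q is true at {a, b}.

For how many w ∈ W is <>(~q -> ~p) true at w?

a: successors {b}; ~q -> ~p there: b:T. ✓
b: successors {c}; ~q -> ~p there: c:F. ✗
c: successors {d}; ~q -> ~p there: d:T. ✓
d: successors {e}; ~q -> ~p there: e:T. ✓
e: successors {f}; ~q -> ~p there: f:F. ✗
f: successors {f}; ~q -> ~p there: f:F. ✗
Satisfying worlds: {a, c, d}.

3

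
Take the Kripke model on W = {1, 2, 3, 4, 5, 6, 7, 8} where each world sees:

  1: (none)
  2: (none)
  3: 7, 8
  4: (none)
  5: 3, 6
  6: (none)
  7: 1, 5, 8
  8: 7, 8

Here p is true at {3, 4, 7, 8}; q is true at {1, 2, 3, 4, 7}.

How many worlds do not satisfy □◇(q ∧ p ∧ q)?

1: no successors, so □◇(q ∧ p ∧ q) holds vacuously. ✓
2: no successors, so □◇(q ∧ p ∧ q) holds vacuously. ✓
3: successors {7, 8}; ◇(q ∧ p ∧ q) there: 7:F, 8:T. ✗
4: no successors, so □◇(q ∧ p ∧ q) holds vacuously. ✓
5: successors {3, 6}; ◇(q ∧ p ∧ q) there: 3:T, 6:F. ✗
6: no successors, so □◇(q ∧ p ∧ q) holds vacuously. ✓
7: successors {1, 5, 8}; ◇(q ∧ p ∧ q) there: 1:F, 5:T, 8:T. ✗
8: successors {7, 8}; ◇(q ∧ p ∧ q) there: 7:F, 8:T. ✗
Satisfying worlds: {1, 2, 4, 6}.
So □◇(q ∧ p ∧ q) fails at the other 4 worlds.

4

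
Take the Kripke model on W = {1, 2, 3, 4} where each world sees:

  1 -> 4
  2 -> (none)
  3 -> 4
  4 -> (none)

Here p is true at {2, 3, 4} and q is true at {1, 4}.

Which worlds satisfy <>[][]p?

1: successors {4}; [][]p there: 4:T. ✓
2: no successors, so <>[][]p fails. ✗
3: successors {4}; [][]p there: 4:T. ✓
4: no successors, so <>[][]p fails. ✗

{1, 3}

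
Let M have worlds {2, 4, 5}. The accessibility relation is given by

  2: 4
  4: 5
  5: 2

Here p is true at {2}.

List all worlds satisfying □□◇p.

{2}

2: successors {4}; □◇p there: 4:T. ✓
4: successors {5}; □◇p there: 5:F. ✗
5: successors {2}; □◇p there: 2:F. ✗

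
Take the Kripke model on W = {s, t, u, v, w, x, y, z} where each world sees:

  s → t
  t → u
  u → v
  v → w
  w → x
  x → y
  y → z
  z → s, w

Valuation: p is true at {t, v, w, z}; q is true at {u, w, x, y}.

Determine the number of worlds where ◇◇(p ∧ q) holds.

2

s: successors {t}; ◇(p ∧ q) there: t:F. ✗
t: successors {u}; ◇(p ∧ q) there: u:F. ✗
u: successors {v}; ◇(p ∧ q) there: v:T. ✓
v: successors {w}; ◇(p ∧ q) there: w:F. ✗
w: successors {x}; ◇(p ∧ q) there: x:F. ✗
x: successors {y}; ◇(p ∧ q) there: y:F. ✗
y: successors {z}; ◇(p ∧ q) there: z:T. ✓
z: successors {s, w}; ◇(p ∧ q) there: s:F, w:F. ✗
Satisfying worlds: {u, y}.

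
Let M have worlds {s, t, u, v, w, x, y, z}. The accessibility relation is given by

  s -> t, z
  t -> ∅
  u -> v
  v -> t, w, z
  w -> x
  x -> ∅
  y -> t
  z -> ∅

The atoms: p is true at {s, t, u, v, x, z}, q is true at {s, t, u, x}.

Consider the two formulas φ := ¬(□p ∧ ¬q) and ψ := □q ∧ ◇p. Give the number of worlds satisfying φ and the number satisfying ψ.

For ¬(□p ∧ ¬q):
s: □p ∧ ¬q is F. ✓
t: □p ∧ ¬q is F. ✓
u: □p ∧ ¬q is F. ✓
v: □p ∧ ¬q is F. ✓
w: □p ∧ ¬q is T. ✗
x: □p ∧ ¬q is F. ✓
y: □p ∧ ¬q is T. ✗
z: □p ∧ ¬q is T. ✗
— 5 worlds.
For □q ∧ ◇p:
s: □q is F, ◇p is T. ✗
t: □q is T, ◇p is F. ✗
u: □q is F, ◇p is T. ✗
v: □q is F, ◇p is T. ✗
w: □q is T, ◇p is T. ✓
x: □q is T, ◇p is F. ✗
y: □q is T, ◇p is T. ✓
z: □q is T, ◇p is F. ✗
— 2 worlds.

5 and 2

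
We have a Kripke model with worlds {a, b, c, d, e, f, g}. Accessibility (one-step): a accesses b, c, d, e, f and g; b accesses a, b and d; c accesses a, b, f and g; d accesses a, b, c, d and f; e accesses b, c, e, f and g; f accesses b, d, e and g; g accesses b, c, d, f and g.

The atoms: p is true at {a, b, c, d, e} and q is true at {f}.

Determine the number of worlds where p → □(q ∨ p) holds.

4

a: p is T, □(q ∨ p) is F. ✗
b: p is T, □(q ∨ p) is T. ✓
c: p is T, □(q ∨ p) is F. ✗
d: p is T, □(q ∨ p) is T. ✓
e: p is T, □(q ∨ p) is F. ✗
f: p is F, □(q ∨ p) is F. ✓
g: p is F, □(q ∨ p) is F. ✓
Satisfying worlds: {b, d, f, g}.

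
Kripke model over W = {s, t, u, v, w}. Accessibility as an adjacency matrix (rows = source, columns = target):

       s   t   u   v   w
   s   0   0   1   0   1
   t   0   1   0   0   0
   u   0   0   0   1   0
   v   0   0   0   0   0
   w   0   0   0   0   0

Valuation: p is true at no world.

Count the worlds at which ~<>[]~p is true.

s: <>[]~p is T. ✗
t: <>[]~p is T. ✗
u: <>[]~p is T. ✗
v: <>[]~p is F. ✓
w: <>[]~p is F. ✓
Satisfying worlds: {v, w}.

2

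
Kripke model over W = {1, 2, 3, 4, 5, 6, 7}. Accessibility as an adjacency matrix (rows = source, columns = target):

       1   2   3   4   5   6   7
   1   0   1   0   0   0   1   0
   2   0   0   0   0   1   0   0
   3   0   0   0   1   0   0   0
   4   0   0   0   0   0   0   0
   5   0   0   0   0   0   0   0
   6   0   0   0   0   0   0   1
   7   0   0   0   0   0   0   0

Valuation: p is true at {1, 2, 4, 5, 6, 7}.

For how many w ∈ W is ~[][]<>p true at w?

1

1: [][]<>p is F. ✓
2: [][]<>p is T. ✗
3: [][]<>p is T. ✗
4: [][]<>p is T. ✗
5: [][]<>p is T. ✗
6: [][]<>p is T. ✗
7: [][]<>p is T. ✗
Satisfying worlds: {1}.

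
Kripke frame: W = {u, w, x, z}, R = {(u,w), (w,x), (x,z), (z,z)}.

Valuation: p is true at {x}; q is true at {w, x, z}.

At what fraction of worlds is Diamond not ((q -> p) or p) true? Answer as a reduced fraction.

u: successors {w}; not ((q -> p) or p) there: w:T. ✓
w: successors {x}; not ((q -> p) or p) there: x:F. ✗
x: successors {z}; not ((q -> p) or p) there: z:T. ✓
z: successors {z}; not ((q -> p) or p) there: z:T. ✓
That's 3 of 4 worlds, so 3/4.

3/4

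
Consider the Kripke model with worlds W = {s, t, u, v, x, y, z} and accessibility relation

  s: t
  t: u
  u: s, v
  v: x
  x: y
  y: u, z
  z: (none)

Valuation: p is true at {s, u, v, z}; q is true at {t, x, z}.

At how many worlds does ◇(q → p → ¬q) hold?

6

s: successors {t}; q → p → ¬q there: t:T. ✓
t: successors {u}; q → p → ¬q there: u:T. ✓
u: successors {s, v}; q → p → ¬q there: s:T, v:T. ✓
v: successors {x}; q → p → ¬q there: x:T. ✓
x: successors {y}; q → p → ¬q there: y:T. ✓
y: successors {u, z}; q → p → ¬q there: u:T, z:F. ✓
z: no successors, so ◇(q → p → ¬q) fails. ✗
Satisfying worlds: {s, t, u, v, x, y}.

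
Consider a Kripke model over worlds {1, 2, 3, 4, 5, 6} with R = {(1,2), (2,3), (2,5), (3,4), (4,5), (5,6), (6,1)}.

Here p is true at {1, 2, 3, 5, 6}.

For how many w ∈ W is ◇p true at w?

1: successors {2}; p there: 2:T. ✓
2: successors {3, 5}; p there: 3:T, 5:T. ✓
3: successors {4}; p there: 4:F. ✗
4: successors {5}; p there: 5:T. ✓
5: successors {6}; p there: 6:T. ✓
6: successors {1}; p there: 1:T. ✓
Satisfying worlds: {1, 2, 4, 5, 6}.

5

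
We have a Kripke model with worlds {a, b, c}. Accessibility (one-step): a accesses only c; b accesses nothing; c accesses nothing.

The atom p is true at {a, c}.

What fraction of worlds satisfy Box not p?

a: successors {c}; not p there: c:F. ✗
b: no successors, so Box not p holds vacuously. ✓
c: no successors, so Box not p holds vacuously. ✓
That's 2 of 3 worlds, so 2/3.

2/3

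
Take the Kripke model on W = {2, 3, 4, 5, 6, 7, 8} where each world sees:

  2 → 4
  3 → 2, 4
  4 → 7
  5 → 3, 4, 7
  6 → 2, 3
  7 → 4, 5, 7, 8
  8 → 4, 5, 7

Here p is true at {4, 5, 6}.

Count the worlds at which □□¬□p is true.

5

2: successors {4}; □¬□p there: 4:T. ✓
3: successors {2, 4}; □¬□p there: 2:T, 4:T. ✓
4: successors {7}; □¬□p there: 7:T. ✓
5: successors {3, 4, 7}; □¬□p there: 3:F, 4:T, 7:T. ✗
6: successors {2, 3}; □¬□p there: 2:T, 3:F. ✗
7: successors {4, 5, 7, 8}; □¬□p there: 4:T, 5:T, 7:T, 8:T. ✓
8: successors {4, 5, 7}; □¬□p there: 4:T, 5:T, 7:T. ✓
Satisfying worlds: {2, 3, 4, 7, 8}.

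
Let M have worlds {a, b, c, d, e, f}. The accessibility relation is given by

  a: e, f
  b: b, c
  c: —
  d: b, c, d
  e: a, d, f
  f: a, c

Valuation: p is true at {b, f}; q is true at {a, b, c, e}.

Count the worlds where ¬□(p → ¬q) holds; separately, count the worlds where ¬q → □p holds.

For ¬□(p → ¬q):
a: □(p → ¬q) is T. ✗
b: □(p → ¬q) is F. ✓
c: □(p → ¬q) is T. ✗
d: □(p → ¬q) is F. ✓
e: □(p → ¬q) is T. ✗
f: □(p → ¬q) is T. ✗
— 2 worlds.
For ¬q → □p:
a: ¬q is F, □p is F. ✓
b: ¬q is F, □p is F. ✓
c: ¬q is F, □p is T. ✓
d: ¬q is T, □p is F. ✗
e: ¬q is F, □p is F. ✓
f: ¬q is T, □p is F. ✗
— 4 worlds.

2 and 4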